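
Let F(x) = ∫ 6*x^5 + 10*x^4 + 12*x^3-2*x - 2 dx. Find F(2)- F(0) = 168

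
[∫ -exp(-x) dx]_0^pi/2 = -1 + exp(-pi/2)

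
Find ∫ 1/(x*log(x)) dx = log(4*log(x)) + C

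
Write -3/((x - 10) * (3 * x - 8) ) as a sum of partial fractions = 9/(22*(3*x - 8)) - 3/(22*(x - 10))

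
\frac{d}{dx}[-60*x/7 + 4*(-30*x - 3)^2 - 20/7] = 7200*x + 4980/7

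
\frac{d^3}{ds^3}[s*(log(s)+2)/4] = -1/(4*s^2)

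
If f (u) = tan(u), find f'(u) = cos(u)^(-2)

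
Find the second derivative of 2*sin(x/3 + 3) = -2*sin(x/3 + 3)/9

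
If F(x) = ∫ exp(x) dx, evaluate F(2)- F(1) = -E + exp(2)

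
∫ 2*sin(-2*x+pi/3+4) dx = cos(-2*x + pi/3 + 4) + C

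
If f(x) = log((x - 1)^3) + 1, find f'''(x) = 6/(x^3 - 3*x^2 + 3*x - 1)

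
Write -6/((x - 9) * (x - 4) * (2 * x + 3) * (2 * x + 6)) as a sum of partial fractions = -8/(231*(2*x + 3)) + 1/(84*(x + 3)) + 3/(385*(x - 4)) - 1/(420*(x - 9))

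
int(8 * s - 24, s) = 4*s^2 - 24*s + C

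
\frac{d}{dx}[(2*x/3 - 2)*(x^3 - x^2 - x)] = 8*x^3/3 - 8*x^2 + 8*x/3 + 2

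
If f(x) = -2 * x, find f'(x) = -2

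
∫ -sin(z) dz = cos(z) + C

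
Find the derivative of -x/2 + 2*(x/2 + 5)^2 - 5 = x + 19/2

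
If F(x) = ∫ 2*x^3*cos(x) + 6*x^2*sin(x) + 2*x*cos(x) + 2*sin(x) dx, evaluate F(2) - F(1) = -4*sin(1) + 20*sin(2)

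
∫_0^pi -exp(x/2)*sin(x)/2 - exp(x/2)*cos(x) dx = 0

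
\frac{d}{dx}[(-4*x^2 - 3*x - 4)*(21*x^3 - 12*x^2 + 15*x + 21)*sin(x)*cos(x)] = -84*x^5*cos(2*x) - 210*x^4*sin(2*x) - 15*x^4*cos(2*x) - 30*x^3*sin(2*x) - 108*x^3*cos(2*x) - 162*x^2*sin(2*x) - 81*x^2*cos(2*x) - 81*x*sin(2*x) - 123*x*cos(2*x) - 123*sin(2*x)/2 - 84*cos(2*x)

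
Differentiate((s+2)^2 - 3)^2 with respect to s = 4*s^3 + 24*s^2 + 36*s + 8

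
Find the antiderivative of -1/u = -log(u) + C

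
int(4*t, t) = 2*t^2 + C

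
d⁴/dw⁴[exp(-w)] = exp(-w)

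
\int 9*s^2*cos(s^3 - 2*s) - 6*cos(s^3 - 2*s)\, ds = 3*sin(s*(s^2 - 2)) + C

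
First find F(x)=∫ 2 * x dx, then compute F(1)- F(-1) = 0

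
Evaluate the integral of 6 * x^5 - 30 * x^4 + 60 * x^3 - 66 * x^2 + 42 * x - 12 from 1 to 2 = -1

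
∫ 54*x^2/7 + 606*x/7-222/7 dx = 18*x^3/7 + 303*x^2/7 - 222*x/7 + C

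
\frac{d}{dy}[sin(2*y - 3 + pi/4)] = 2*cos(2*y - 3 + pi/4)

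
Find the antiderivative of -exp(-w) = exp(-w) + C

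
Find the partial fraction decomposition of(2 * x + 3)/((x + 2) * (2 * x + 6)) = 3/(2*(x + 3)) - 1/(2*(x + 2))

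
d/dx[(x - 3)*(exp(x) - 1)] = x*exp(x) - 2*exp(x) - 1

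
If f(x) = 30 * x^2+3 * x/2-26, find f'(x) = 60*x + 3/2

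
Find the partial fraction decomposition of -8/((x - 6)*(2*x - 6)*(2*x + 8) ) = -1/(35*(x + 4)) + 2/(21*(x - 3)) - 1/(15*(x - 6))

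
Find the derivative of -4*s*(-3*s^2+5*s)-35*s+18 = 36*s^2 - 40*s - 35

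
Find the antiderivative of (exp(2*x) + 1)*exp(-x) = 2*sinh(x) + C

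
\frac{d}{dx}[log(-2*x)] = 1/x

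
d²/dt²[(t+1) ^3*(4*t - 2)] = 48*t^2 + 60*t + 12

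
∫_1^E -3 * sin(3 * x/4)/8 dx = -cos(3/4)/2 + cos(3*E/4)/2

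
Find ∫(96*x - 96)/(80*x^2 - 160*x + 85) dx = 3*log(16*(x - 1)^2 + 1)/5 + C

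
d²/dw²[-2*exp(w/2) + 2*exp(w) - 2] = -exp(w/2)/2 + 2*exp(w)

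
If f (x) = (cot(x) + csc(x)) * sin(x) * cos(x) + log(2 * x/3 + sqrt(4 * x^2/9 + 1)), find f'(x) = (-4*x^2*sin(x) - 4*x^2*sin(2*x) - 2*x*sqrt(4*x^2 + 9)*sin(x) - 2*x*sqrt(4*x^2 + 9)*sin(2*x) + 4*x + 2*sqrt(4*x^2 + 9) - 9*sin(x) - 9*sin(2*x))/(4*x^2 + 2*x*sqrt(4*x^2 + 9) + 9)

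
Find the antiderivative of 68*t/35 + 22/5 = 34*t^2/35 + 22*t/5 + C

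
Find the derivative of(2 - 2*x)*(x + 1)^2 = -6*x^2 - 4*x + 2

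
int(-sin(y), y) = cos(y) + C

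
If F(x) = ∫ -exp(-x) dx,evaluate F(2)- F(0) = -1 + exp(-2)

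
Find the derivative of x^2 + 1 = 2*x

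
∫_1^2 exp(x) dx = -E + exp(2)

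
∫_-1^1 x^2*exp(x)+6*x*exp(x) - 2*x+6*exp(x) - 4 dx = -8 + exp(-1) + 7*E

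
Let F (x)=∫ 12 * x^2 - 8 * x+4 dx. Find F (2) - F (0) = 24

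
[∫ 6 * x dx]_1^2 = 9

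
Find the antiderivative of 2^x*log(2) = 2^x + C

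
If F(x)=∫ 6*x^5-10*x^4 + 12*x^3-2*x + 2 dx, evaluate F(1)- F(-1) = 0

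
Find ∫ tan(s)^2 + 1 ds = tan(s) + C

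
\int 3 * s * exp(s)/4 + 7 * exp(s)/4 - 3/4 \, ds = (3*s + 4)*(exp(s) - 1)/4 + C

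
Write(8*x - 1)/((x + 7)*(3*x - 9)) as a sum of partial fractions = 19/(10*(x + 7)) + 23/(30*(x - 3))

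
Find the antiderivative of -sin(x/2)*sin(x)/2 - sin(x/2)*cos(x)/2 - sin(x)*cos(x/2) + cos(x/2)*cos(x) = sqrt(2)*sin(x + pi/4)*cos(x/2) + C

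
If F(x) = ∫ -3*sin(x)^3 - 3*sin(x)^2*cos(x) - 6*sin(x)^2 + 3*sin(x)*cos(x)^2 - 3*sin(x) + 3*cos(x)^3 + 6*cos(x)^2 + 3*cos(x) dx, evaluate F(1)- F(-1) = -(-sin(1) + cos(1) + 1)^3 + (cos(1) + sin(1) + 1)^3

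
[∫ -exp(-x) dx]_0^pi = -1 + exp(-pi)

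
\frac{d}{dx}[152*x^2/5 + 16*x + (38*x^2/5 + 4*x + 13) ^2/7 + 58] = 5776*x^3/175 + 912*x^2/35 + 4264*x/35 + 216/7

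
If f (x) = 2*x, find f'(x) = 2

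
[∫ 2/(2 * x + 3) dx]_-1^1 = log(5)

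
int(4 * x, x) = 2*x^2 + C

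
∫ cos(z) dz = sin(z) + C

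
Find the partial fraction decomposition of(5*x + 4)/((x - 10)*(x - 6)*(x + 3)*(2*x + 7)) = 4/(19*(2*x + 7)) - 11/(117*(x + 3)) - 17/(342*(x - 6)) + 1/(26*(x - 10))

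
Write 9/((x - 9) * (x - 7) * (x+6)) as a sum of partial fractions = 3/(65*(x + 6)) - 9/(26*(x - 7)) + 3/(10*(x - 9))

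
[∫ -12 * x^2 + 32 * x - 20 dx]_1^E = -4*E*((-2 + E)^2 + 1) + 8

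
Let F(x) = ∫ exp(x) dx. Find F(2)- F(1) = -E + exp(2)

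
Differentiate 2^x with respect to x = 2^x*log(2)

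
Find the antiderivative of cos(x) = sin(x) + C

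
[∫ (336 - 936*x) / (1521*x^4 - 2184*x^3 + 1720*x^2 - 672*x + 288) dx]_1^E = -acot(23/12) + acot(-7*E/3 + 1 + 13*exp(2)/4)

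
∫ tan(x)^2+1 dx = tan(x) + C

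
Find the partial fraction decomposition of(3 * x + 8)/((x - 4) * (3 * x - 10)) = -27/(3*x - 10) + 10/(x - 4)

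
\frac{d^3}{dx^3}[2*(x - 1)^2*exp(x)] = 2*x^2*exp(x) + 8*x*exp(x) + 2*exp(x)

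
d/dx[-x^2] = -2*x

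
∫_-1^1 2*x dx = 0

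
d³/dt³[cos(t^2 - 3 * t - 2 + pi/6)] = 8*t^3*sin(t^2 - 3*t - 2 + pi/6) - 36*t^2*sin(t^2 - 3*t - 2 + pi/6) + 54*t*sin(t^2 - 3*t - 2 + pi/6) - 12*t*cos(t^2 - 3*t - 2 + pi/6) - 27*sin(t^2 - 3*t - 2 + pi/6) + 18*cos(t^2 - 3*t - 2 + pi/6)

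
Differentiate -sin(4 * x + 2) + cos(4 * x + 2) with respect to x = -4*sin(4*x + 2) - 4*cos(4*x + 2)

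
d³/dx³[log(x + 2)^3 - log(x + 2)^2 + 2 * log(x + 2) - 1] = (6*log(x + 2)^2 - 22*log(x + 2) + 16)/(x^3 + 6*x^2 + 12*x + 8)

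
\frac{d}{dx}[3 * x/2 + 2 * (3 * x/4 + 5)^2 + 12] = 9*x/4 + 33/2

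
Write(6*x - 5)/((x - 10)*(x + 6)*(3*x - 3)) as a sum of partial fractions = -41/(336*(x + 6)) - 1/(189*(x - 1)) + 55/(432*(x - 10))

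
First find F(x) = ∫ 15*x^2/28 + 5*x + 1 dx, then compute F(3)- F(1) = 373/14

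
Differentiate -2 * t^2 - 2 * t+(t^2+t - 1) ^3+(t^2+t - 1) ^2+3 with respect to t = 6*t^5 + 15*t^4 + 4*t^3 - 9*t^2 - 6*t - 1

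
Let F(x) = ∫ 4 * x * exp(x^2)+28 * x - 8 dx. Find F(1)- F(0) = 4 + 2*E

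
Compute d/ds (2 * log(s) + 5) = 2/s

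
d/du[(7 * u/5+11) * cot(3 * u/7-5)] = -3*u/(5*sin(3*u/7 - 5)^2) + 7/(5*tan(3*u/7 - 5)) - 33/(7*sin(3*u/7 - 5)^2)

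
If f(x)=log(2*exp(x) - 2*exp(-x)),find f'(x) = (exp(2*x) + 1)/(exp(2*x) - 1)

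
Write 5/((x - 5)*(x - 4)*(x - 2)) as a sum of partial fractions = 5/(6*(x - 2)) - 5/(2*(x - 4)) + 5/(3*(x - 5))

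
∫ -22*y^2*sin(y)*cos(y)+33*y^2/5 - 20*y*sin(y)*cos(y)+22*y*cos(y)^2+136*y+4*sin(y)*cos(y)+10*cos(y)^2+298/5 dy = (y + 5*cos(y)^2 + 30)*(11*y^2/5 + 2*y - 2/5) + C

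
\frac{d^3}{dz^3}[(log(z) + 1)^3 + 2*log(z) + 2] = (6*log(z)^2 - 6*log(z) - 2)/z^3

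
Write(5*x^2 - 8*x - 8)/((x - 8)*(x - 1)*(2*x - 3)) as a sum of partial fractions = 35/(13*(2*x - 3)) - 11/(7*(x - 1)) + 248/(91*(x - 8))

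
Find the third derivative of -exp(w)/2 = -exp(w)/2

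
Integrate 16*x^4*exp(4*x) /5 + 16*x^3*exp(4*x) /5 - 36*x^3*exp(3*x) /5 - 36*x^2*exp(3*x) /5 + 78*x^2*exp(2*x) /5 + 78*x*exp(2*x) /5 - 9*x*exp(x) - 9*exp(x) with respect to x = x*(x*(2*x*exp(x) - 3)^2*exp(x) + 30*x*exp(x) - 45)*exp(x)/5 + C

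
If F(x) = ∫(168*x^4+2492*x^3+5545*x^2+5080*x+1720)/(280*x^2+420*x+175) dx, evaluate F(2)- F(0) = -log(10) + log(122) + 1136/35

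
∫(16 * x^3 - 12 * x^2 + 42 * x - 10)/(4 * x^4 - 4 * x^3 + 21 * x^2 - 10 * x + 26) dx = log((2*x^2 - x + 5)^2 + 1) + C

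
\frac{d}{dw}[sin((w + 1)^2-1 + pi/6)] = 2*(w + 1)*cos(w^2 + 2*w + pi/6)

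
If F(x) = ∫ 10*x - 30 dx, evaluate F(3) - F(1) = -20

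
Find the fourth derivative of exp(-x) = exp(-x)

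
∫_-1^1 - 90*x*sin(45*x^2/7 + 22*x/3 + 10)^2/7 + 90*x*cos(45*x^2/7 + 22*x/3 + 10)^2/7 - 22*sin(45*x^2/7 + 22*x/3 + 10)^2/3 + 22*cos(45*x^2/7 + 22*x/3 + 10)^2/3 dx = sin(998/21)/2 - sin(382/21)/2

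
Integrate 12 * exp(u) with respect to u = 12*exp(u) + C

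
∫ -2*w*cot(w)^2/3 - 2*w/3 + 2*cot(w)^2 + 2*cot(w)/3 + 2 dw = (2*w/3 - 2)*cot(w) + C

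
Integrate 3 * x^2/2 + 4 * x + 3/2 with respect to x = x^3/2 + 2*x^2 + 3*x/2 + C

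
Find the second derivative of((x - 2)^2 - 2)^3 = 30*x^4 - 240*x^3 + 648*x^2 - 672*x + 216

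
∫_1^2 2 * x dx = 3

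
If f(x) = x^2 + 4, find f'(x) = 2*x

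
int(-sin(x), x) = cos(x) + C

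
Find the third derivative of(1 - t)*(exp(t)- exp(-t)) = (-t*exp(2*t) - t - 2*exp(2*t) + 4)*exp(-t)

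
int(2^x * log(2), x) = 2^x + C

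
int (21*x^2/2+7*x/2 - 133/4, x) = 7*x^3/2 + 7*x^2/4 - 133*x/4 + C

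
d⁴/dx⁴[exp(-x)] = exp(-x)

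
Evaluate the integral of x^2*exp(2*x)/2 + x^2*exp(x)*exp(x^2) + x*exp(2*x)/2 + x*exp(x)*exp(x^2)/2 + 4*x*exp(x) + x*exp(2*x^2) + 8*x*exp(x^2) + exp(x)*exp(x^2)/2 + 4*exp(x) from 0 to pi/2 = -17/4 + 2*pi*exp(pi/2) + 4*exp(pi^2/4) + (pi*exp(pi/2)/2 + exp(pi^2/4))^2/4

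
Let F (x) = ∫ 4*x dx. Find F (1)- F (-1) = 0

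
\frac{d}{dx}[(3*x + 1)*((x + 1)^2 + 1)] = 9*x^2 + 14*x + 8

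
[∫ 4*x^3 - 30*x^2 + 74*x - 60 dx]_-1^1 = -140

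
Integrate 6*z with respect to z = 3*z^2 + C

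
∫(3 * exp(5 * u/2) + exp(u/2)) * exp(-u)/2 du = (exp(2*u) - 1)*exp(-u/2) + C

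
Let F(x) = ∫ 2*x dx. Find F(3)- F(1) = 8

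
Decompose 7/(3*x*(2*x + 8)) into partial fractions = -7/(24*(x + 4)) + 7/(24*x)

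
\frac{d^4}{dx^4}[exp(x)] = exp(x)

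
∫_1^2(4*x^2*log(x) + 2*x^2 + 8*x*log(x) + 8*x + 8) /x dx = 32*log(2)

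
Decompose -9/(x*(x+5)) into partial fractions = 9/(5*(x + 5)) - 9/(5*x)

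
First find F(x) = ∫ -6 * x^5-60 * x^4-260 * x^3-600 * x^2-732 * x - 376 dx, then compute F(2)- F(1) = -4284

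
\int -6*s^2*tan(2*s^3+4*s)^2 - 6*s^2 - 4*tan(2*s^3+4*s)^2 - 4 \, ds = -tan(2*s*(s^2 + 2)) + C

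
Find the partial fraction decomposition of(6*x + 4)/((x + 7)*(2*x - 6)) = 19/(10*(x + 7)) + 11/(10*(x - 3))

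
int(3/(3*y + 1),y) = log(-6*y - 2) + C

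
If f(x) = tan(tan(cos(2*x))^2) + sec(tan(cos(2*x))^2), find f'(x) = 8*(1 - sin(1 - 1/cos(2*sin(x)^2 - 1)^2))*sin(x)*sin(2*sin(x)^2 - 1)*cos(x)/(cos(1 - 1/cos(2*sin(x)^2 - 1)^2)^2*cos(2*sin(x)^2 - 1)^3)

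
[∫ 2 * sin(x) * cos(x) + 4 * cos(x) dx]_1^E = -(sin(1) + 2)^2 + (sin(E) + 2)^2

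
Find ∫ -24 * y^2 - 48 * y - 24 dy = -8*y^3 - 24*y^2 - 24*y + C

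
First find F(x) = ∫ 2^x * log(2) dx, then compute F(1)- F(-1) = 3/2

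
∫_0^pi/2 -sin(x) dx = -1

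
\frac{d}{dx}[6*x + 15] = 6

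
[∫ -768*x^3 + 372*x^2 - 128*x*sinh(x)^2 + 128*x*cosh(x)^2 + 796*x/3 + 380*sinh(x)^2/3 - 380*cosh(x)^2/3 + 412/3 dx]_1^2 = -4234/3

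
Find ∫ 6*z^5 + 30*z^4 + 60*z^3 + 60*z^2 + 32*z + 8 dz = z^6 + 6*z^5 + 15*z^4 + 20*z^3 + 16*z^2 + 8*z + C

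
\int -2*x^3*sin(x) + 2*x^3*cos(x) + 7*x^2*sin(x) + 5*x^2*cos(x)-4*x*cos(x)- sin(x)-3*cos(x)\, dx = -sqrt(2)*(-2*x^3 + x^2 + 2*x + 1)*sin(x + pi/4) + C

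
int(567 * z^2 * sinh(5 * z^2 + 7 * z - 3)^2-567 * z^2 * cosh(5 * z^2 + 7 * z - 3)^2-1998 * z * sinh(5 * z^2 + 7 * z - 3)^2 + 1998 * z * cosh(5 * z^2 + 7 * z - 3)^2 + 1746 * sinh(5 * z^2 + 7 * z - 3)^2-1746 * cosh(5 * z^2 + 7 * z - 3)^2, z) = -189*z^3 + 999*z^2 - 1746*z + C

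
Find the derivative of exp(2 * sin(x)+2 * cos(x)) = 2*sqrt(2)*exp(2*sin(x))*exp(2*cos(x))*cos(x + pi/4)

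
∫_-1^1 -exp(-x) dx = -E + exp(-1)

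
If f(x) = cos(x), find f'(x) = -sin(x)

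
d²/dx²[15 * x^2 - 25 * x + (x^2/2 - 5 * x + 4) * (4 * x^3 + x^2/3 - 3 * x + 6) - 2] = 40*x^3 - 238*x^2 + 77*x + 206/3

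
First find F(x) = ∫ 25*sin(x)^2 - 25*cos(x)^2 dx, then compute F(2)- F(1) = -25*sin(4)/2 + 25*sin(2)/2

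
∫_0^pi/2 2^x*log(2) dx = -1 + 2^(pi/2)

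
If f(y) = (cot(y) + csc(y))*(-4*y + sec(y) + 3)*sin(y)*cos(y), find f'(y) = 4*y*sin(y) + 4*y*sin(2*y) - 3*sin(2*y) - 4*sqrt(2)*sin(y + pi/4) - 2*cos(2*y) - 2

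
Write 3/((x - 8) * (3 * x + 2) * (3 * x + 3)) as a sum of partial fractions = -9/(26*(3*x + 2)) + 1/(9*(x + 1)) + 1/(234*(x - 8))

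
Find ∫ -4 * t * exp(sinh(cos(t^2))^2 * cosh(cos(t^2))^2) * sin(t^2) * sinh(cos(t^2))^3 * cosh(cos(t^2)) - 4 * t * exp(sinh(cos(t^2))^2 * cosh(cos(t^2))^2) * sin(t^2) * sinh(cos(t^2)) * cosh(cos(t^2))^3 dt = exp(cosh(4*cos(t^2))/8 - 1/8) + C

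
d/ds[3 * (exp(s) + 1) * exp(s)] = 6*exp(2*s) + 3*exp(s)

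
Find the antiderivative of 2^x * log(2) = 2^x + C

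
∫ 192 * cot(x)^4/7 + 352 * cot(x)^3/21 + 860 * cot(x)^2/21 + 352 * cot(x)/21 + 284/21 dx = -4*(71 + 44/tan(x) + 48/tan(x)^2)*cot(x)/21 + C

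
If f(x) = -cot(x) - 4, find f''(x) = -2*cos(x)/sin(x)^3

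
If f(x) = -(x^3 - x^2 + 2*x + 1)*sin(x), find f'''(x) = x^3*cos(x) + 9*x^2*sin(x) - x^2*cos(x) - 6*x*sin(x) - 16*x*cos(x) + 7*cos(x)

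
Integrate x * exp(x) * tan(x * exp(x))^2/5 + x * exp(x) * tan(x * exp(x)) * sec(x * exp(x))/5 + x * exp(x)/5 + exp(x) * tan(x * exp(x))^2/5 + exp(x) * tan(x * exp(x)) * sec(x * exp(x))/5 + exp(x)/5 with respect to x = tan(x*exp(x))/5 + sec(x*exp(x))/5 + C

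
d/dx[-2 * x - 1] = -2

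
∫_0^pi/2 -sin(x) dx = -1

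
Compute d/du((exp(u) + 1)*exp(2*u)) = 3*exp(3*u) + 2*exp(2*u)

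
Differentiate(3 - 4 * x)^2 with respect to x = 32*x - 24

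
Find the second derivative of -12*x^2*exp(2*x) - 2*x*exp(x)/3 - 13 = -48*x^2*exp(2*x) - 96*x*exp(2*x) - 2*x*exp(x)/3 - 24*exp(2*x) - 4*exp(x)/3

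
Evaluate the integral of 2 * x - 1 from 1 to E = -E + exp(2)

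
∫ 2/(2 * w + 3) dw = log(-2*w - 3) + C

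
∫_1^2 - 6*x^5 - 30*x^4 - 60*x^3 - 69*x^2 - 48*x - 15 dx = -722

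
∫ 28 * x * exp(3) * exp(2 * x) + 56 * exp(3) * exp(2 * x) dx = (14*x + 21)*exp(2*x + 3) + C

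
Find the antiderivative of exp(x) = exp(x) + C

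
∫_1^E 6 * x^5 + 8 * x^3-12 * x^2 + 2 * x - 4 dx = (-2 + E + exp(3))^2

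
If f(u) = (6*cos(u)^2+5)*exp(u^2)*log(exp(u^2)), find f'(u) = 2*u*(3*u^2*cos(2*u) + 8*u^2 - 3*u*sin(2*u) + 3*cos(2*u) + 8)*exp(u^2)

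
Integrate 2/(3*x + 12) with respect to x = 2*log(x + 4)/3 + C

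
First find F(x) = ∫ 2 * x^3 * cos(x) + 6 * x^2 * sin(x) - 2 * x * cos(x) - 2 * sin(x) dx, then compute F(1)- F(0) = 0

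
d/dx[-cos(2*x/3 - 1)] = 2*sin(2*x/3 - 1)/3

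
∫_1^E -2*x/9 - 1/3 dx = -E - (-1 + E/3)^2 + 13/9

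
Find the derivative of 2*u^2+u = 4*u + 1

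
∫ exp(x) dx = exp(x) + C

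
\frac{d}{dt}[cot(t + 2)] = -1/sin(t + 2)^2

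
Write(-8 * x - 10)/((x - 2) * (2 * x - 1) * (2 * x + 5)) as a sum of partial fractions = 10/(27*(2*x + 5)) + 14/(9*(2*x - 1)) - 26/(27*(x - 2))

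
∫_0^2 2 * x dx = 4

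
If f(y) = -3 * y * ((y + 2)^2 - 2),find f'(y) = -9*y^2 - 24*y - 6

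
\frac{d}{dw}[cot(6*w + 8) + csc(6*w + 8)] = -6*cot(6*w + 8)^2 - 6*cot(6*w + 8)*csc(6*w + 8) - 6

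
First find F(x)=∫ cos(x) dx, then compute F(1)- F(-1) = 2*sin(1)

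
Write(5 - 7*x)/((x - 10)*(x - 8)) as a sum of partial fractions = 51/(2*(x - 8)) - 65/(2*(x - 10))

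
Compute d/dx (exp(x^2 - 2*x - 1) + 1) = (2*x - 2)*exp(x^2 - 2*x - 1)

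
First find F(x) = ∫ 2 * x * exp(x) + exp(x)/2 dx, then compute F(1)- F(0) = E/2 + 3/2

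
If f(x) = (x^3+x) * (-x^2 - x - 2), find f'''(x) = -60*x^2 - 24*x - 18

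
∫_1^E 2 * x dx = -1 + exp(2)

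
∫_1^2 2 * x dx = 3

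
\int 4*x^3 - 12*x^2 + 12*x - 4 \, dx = x^4 - 4*x^3 + 6*x^2 - 4*x + C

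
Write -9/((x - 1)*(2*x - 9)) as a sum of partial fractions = -18/(7*(2*x - 9)) + 9/(7*(x - 1))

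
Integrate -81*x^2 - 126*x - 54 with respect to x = -27*x^3 - 63*x^2 - 54*x + C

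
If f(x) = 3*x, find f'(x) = 3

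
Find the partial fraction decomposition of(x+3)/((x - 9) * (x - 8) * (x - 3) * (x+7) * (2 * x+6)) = -1/(4800*(x + 7)) + 1/(600*(x - 3)) - 1/(150*(x - 8)) + 1/(192*(x - 9))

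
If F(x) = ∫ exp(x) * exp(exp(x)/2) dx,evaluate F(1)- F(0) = -2*exp(1/2) + 2*exp(E/2)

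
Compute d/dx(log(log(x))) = 1/(x*log(x))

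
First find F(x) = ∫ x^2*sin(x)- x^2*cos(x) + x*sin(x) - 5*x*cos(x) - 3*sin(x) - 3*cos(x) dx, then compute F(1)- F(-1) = -6*cos(1) - 2*sin(1)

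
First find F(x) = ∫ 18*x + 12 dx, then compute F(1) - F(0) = 21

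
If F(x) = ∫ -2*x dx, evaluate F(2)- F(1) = -3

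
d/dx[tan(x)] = cos(x)^(-2)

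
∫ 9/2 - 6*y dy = -3*y^2 + 9*y/2 + C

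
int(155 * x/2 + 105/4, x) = 155*x^2/4 + 105*x/4 + C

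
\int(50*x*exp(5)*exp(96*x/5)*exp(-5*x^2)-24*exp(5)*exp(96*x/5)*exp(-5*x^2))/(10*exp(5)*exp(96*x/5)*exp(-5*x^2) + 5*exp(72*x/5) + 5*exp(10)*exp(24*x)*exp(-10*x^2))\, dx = 1/(exp(-5*x^2 + 24*x/5 + 5) + 1) + C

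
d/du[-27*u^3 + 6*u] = 6 - 81*u^2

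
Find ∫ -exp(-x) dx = exp(-x) + C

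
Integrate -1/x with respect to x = -log(x) + C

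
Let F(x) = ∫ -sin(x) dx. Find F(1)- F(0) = -1 + cos(1)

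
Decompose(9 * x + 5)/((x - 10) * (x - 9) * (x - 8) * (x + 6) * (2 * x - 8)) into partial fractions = -7/(9600*(x + 6)) - 41/(2400*(x - 4)) + 11/(32*(x - 8)) - 43/(75*(x - 9)) + 95/(384*(x - 10))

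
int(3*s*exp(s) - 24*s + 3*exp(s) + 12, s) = 3*s*(-4*s + exp(s) + 4) + C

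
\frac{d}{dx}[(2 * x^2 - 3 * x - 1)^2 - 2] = 16*x^3 - 36*x^2 + 10*x + 6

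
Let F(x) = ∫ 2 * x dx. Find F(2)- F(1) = 3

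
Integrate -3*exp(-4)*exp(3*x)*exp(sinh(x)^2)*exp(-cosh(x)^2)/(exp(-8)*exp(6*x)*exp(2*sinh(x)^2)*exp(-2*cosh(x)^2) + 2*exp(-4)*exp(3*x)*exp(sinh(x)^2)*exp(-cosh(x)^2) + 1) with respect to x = 1/(exp(3*x - 5) + 1) + C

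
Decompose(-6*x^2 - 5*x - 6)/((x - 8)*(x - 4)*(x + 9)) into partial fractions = -447/(221*(x + 9)) + 61/(26*(x - 4)) - 215/(34*(x - 8))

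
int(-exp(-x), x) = exp(-x) + C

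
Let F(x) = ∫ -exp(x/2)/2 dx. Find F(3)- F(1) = -exp(3/2) + exp(1/2)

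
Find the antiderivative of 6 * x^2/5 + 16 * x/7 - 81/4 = 2*x^3/5 + 8*x^2/7 - 81*x/4 + C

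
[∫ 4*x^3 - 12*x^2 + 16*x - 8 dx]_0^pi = -4 + (1 + (-1 + pi)^2)^2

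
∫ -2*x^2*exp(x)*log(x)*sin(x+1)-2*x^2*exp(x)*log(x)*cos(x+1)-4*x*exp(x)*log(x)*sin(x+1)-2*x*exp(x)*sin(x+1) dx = -2*x^2*exp(x)*log(x)*sin(x + 1) + C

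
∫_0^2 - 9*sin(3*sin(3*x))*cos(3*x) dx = -1 + cos(3*sin(6))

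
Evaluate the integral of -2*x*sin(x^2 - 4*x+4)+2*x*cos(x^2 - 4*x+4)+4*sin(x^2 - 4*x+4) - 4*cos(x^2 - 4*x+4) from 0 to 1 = cos(1) - cos(4) - sin(4) + sin(1)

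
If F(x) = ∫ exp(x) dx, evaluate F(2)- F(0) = -1 + exp(2)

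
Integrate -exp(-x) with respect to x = exp(-x) + C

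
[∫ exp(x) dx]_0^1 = -1 + E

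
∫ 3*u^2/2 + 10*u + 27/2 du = u^3/2 + 5*u^2 + 27*u/2 + C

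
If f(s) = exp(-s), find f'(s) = -exp(-s)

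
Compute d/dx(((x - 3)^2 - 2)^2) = 4*x^3 - 36*x^2 + 100*x - 84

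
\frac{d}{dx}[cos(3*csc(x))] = 3*sin(3*csc(x))*cot(x)*csc(x)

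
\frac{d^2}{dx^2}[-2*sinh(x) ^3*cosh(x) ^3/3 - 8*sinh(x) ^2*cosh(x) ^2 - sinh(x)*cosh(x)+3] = -5*(cosh(2*x) - 1)^2*sinh(2*x)/2 - 32*(cosh(2*x) - 1)^2 - (cosh(2*x) + 1)^2*sinh(2*x)/2 + 2*sinh(2*x) - 2*sinh(4*x) - 64*cosh(2*x) + 48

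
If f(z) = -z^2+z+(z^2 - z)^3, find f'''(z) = 120*z^3 - 180*z^2 + 72*z - 6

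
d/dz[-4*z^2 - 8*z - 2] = -8*z - 8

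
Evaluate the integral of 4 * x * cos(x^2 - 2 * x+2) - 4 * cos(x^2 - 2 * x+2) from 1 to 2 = -2*sin(1) + 2*sin(2)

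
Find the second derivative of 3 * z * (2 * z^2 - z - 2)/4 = 9*z - 3/2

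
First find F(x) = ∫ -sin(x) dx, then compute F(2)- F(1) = -cos(1) + cos(2)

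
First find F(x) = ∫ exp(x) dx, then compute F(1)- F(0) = -1 + E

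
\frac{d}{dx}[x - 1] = 1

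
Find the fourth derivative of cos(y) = cos(y)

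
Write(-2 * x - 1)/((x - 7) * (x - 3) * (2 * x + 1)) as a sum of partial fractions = 1/(4*(x - 3)) - 1/(4*(x - 7))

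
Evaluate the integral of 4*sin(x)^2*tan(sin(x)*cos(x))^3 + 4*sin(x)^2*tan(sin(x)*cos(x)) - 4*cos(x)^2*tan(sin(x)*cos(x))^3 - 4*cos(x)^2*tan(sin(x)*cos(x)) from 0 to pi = 0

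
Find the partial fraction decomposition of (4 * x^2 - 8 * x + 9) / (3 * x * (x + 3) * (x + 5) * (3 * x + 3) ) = -149/(360*(x + 5)) + 23/(36*(x + 3)) - 7/(24*(x + 1)) + 1/(15*x)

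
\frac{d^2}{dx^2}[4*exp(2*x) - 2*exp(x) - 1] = 16*exp(2*x) - 2*exp(x)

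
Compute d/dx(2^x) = 2^x*log(2)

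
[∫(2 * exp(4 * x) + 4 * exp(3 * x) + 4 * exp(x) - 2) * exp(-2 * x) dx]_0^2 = -4 + (-exp(-2) + 2 + exp(2))^2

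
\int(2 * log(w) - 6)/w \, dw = (log(w) - 3)^2 + C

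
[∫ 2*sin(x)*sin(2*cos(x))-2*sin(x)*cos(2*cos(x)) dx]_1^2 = sqrt(2)*(-cos(-2*cos(1) + pi/4) + sin(2*cos(2) + pi/4))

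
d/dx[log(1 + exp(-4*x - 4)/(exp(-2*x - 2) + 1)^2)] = -4*exp(2*x + 2)/(exp(6)*exp(6*x) + 3*exp(4)*exp(4*x) + 4*exp(2)*exp(2*x) + 2)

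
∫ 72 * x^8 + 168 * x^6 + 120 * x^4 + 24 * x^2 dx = 8*x^9 + 24*x^7 + 24*x^5 + 8*x^3 + C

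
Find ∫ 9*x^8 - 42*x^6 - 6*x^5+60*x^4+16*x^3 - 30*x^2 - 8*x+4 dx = x^9 - 6*x^7 - x^6 + 12*x^5 + 4*x^4 - 10*x^3 - 4*x^2 + 4*x + C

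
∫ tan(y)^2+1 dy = tan(y) + C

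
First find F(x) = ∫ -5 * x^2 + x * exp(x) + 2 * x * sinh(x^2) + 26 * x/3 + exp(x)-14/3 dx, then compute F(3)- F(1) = -18 - E - cosh(1) + 3*exp(3) + cosh(9)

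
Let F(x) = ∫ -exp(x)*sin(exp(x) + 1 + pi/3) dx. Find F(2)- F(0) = cos(1 + pi/3 + exp(2)) - cos(pi/3 + 2)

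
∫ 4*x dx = 2*x^2 + C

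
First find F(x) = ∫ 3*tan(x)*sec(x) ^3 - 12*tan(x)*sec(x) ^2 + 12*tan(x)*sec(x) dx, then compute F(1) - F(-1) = 0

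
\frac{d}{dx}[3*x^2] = 6*x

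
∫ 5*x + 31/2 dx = 5*x^2/2 + 31*x/2 + C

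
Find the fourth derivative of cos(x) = cos(x)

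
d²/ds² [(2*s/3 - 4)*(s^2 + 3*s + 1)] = 4*s - 4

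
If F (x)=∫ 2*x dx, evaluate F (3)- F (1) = 8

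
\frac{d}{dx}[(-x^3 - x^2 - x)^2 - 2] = 6*x^5 + 10*x^4 + 12*x^3 + 6*x^2 + 2*x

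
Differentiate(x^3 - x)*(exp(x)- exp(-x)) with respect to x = (x^3*exp(2*x) + x^3 + 3*x^2*exp(2*x) - 3*x^2 - x*exp(2*x) - x - exp(2*x) + 1)*exp(-x)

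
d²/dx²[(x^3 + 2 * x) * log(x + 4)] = (6*x^3*log(x + 4) + 5*x^3 + 48*x^2*log(x + 4) + 24*x^2 + 96*x*log(x + 4) + 2*x + 16)/(x^2 + 8*x + 16)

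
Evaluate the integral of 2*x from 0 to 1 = 1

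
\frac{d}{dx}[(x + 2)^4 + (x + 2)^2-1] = 4*x^3 + 24*x^2 + 50*x + 36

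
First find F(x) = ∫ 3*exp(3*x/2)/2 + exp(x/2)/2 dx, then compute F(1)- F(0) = -2 + exp(1/2) + exp(3/2)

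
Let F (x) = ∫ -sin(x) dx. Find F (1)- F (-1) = 0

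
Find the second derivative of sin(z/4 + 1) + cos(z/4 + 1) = -sqrt(2)*sin(z/4 + pi/4 + 1)/16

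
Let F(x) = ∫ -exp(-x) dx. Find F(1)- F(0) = -1 + exp(-1)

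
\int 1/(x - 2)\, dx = log(x - 2) + C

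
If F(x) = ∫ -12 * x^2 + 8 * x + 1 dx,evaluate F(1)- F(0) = 1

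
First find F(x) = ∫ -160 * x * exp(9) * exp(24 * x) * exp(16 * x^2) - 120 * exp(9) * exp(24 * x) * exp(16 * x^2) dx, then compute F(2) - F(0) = -5*exp(121) + 5*exp(9)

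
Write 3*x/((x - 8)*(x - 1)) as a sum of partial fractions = -3/(7*(x - 1)) + 24/(7*(x - 8))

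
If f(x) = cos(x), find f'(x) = -sin(x)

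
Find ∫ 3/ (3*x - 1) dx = log(1 - 3*x) + C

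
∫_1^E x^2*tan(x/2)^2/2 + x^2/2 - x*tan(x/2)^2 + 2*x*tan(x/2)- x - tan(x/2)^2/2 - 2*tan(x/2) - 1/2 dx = 2*tan(1/2) + (-2 + (-1 + E)^2)*tan(E/2)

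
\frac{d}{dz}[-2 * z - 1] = -2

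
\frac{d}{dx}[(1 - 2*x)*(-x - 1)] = 4*x + 1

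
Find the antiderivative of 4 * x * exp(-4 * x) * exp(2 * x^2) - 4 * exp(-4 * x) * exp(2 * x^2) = exp(2*(x - 1)^2 - 2) + C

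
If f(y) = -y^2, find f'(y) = -2*y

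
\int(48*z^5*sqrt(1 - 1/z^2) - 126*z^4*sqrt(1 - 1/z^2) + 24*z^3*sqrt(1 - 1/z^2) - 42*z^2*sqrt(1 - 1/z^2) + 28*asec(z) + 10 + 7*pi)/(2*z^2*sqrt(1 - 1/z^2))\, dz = 3*z*(2*z^3 - 7*z^2 + 2*z - 7) + 7*(4*asec(z) + pi)^2/16 + 5*asec(z) + C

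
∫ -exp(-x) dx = exp(-x) + C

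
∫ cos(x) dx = sin(x) + C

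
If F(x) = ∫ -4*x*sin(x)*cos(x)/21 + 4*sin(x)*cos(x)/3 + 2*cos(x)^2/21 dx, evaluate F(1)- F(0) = 8/21 - 2*cos(2)/7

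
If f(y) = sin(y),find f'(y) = cos(y)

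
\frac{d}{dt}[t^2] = 2*t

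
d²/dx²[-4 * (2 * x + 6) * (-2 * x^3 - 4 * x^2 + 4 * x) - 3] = 192*x^2 + 480*x + 128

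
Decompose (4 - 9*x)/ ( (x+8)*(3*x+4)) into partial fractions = 12/(5*(3*x + 4)) - 19/(5*(x + 8))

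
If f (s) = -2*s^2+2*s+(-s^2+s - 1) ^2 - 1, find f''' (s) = 24*s - 12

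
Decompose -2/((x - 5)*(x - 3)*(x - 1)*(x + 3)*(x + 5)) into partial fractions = -1/(480*(x + 5)) + 1/(192*(x + 3)) - 1/(96*(x - 1)) + 1/(96*(x - 3)) - 1/(320*(x - 5))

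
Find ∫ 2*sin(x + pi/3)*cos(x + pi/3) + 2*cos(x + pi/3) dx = (sin(x + pi/3) + 1)^2 + C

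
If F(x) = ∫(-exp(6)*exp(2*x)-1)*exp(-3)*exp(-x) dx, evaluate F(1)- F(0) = -exp(4) - exp(-3) + exp(-4) + exp(3)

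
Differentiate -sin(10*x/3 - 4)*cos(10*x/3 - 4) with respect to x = -10*cos(20*x/3 - 8)/3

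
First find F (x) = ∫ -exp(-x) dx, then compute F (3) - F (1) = -exp(-1) + exp(-3)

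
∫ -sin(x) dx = cos(x) + C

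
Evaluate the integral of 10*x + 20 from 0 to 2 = 60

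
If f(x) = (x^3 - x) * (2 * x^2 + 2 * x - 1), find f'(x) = 10*x^4 + 8*x^3 - 9*x^2 - 4*x + 1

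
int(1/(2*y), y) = log(y)/2 + C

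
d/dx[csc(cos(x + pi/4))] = sin(x + pi/4)*cot(cos(x + pi/4))*csc(cos(x + pi/4))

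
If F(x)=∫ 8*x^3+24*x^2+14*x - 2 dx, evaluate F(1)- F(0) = 15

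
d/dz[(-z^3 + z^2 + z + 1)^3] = -9*z^8 + 24*z^7 - 12*z^5 - 30*z^4 + 12*z^2 + 12*z + 3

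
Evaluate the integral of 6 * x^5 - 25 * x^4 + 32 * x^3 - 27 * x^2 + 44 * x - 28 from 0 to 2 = -8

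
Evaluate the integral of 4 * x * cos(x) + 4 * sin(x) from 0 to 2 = 8*sin(2)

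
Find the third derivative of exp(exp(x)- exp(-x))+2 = (exp(exp(x) - exp(-x)) - 3*exp(x + exp(x) - exp(-x)) + 4*exp(2*x + exp(x) - exp(-x)) + 4*exp(4*x + exp(x) - exp(-x)) + 3*exp(5*x + exp(x) - exp(-x)) + exp(6*x + exp(x) - exp(-x)))*exp(-3*x)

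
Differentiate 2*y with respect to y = 2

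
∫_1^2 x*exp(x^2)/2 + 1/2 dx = -E/4 + 1/2 + exp(4)/4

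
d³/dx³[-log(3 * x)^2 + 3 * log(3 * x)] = (-4*log(x) - 4*log(3) + 12)/x^3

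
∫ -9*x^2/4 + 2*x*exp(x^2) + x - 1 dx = -3*x^3/4 + x^2/2 - x + exp(x^2) + C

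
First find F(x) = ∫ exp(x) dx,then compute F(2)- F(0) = -1 + exp(2)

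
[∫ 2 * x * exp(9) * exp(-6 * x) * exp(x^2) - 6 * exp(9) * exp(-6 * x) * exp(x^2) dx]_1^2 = E - exp(4)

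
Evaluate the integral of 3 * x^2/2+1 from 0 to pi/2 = pi/2 + pi^3/16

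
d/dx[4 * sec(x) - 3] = 4*tan(x)*sec(x)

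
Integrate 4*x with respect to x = 2*x^2 + C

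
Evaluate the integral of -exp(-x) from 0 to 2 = -1 + exp(-2)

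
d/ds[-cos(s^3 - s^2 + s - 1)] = (3*s^2 - 2*s + 1)*sin(s^3 - s^2 + s - 1)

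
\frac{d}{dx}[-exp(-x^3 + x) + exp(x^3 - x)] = 3*x^2*exp(-x^3 + x) + 3*x^2*exp(x^3 - x) - exp(-x^3 + x) - exp(x^3 - x)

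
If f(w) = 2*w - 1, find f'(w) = 2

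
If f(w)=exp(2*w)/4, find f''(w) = exp(2*w)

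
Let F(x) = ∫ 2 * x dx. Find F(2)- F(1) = 3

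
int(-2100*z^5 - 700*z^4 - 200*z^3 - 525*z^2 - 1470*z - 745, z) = -350*z^6 - 140*z^5 - 50*z^4 - 175*z^3 - 735*z^2 - 745*z + C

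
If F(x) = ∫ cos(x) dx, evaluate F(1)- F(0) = sin(1)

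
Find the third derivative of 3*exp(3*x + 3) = 81*exp(3*x + 3)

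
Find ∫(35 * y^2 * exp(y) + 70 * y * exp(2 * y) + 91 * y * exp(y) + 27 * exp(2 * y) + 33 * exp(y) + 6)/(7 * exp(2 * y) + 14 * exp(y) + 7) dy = (y*(5*y + 3)*exp(y) + 6*(y + 2)*(exp(y) + 1)/7)/(exp(y) + 1) + C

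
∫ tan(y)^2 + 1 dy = tan(y) + C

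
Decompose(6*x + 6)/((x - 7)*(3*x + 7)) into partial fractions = 6/(7*(3*x + 7)) + 12/(7*(x - 7))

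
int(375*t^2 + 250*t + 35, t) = 125*t^3 + 125*t^2 + 35*t + C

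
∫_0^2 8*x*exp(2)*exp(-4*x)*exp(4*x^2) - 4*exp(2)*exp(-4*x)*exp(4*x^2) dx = -exp(2) + exp(10)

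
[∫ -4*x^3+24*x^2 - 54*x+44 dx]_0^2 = 28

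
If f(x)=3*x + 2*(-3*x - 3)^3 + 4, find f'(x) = -162*x^2 - 324*x - 159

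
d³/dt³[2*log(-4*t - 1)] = 256/(64*t^3 + 48*t^2 + 12*t + 1)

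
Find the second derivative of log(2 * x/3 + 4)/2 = -1/(2*x^2 + 24*x + 72)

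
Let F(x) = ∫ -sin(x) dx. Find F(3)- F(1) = cos(3) - cos(1)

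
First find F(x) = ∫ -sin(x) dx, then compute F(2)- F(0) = -1 + cos(2)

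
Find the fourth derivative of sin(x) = sin(x)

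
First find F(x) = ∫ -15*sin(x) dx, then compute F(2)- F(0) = -15 + 15*cos(2)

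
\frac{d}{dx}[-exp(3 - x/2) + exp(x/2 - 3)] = (exp(x - 6) + 1)*exp(3 - x/2)/2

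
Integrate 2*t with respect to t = t^2 + C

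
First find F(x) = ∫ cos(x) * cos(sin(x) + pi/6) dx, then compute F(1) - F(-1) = sqrt(3)*sin(sin(1))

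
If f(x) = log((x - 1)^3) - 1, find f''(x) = -3/(x^2 - 2*x + 1)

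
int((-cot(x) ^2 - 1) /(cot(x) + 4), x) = log(cot(x) + 4) + C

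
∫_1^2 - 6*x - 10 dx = -19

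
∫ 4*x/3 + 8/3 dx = 2*x^2/3 + 8*x/3 + C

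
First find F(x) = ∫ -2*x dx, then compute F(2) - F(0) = -4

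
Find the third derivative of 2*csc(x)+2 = 2*(1 - 6/sin(x)^2)*cos(x)/sin(x)^2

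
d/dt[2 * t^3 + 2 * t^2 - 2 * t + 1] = 6*t^2 + 4*t - 2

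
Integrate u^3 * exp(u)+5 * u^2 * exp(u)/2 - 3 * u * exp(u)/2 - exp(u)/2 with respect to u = u*(2*u^2 - u - 1)*exp(u)/2 + C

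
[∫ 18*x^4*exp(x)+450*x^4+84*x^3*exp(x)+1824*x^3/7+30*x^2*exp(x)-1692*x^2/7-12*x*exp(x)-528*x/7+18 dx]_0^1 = 384/7 + 24*E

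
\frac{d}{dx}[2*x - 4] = 2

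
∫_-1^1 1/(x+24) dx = -log(23) + 2*log(5)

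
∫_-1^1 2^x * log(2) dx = 3/2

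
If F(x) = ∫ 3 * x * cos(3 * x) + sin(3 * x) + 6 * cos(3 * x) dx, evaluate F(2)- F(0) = 4*sin(6)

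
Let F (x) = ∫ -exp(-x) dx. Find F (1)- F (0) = -1 + exp(-1)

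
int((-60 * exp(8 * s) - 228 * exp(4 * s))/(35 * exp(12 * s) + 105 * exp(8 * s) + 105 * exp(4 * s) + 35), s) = (245*exp(8*s) + 505*exp(4*s) + 281)/(35*(exp(8*s) + 2*exp(4*s) + 1)) + C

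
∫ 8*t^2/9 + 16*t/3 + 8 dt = 8*t^3/27 + 8*t^2/3 + 8*t + C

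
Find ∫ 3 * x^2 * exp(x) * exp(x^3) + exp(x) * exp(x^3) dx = exp(x*(x^2 + 1)) + C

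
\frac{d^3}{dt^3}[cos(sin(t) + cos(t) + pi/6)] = 2*(-sqrt(2)*sin(t)*sin(sqrt(2)*sin(t + pi/4) + pi/6)*cos(t) + 3*sin(t + pi/4)*cos(sqrt(2)*sin(t + pi/4) + pi/6) + sqrt(2)*sin(sqrt(2)*sin(t + pi/4) + pi/6))*cos(t + pi/4)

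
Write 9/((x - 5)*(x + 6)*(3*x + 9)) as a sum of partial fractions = 1/(11*(x + 6)) - 1/(8*(x + 3)) + 3/(88*(x - 5))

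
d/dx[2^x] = 2^x*log(2)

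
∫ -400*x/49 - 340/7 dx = -200*x^2/49 - 340*x/7 + C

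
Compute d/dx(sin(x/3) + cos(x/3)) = -sin(x/3)/3 + cos(x/3)/3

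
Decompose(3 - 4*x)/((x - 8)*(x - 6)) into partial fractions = 21/(2*(x - 6)) - 29/(2*(x - 8))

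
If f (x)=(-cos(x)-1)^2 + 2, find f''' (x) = 2*(4*cos(x) + 1)*sin(x)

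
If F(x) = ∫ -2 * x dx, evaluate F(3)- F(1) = -8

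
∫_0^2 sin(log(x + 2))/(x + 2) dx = -cos(log(4)) + cos(log(2))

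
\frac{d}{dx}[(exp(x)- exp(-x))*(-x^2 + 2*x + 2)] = (-x^2*exp(2*x) - x^2 + 4*x + 4*exp(2*x))*exp(-x)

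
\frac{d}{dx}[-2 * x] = -2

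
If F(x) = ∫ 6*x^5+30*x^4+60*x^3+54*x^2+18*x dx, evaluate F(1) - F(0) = 49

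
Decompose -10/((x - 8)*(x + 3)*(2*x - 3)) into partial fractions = 40/(117*(2*x - 3)) - 10/(99*(x + 3)) - 10/(143*(x - 8))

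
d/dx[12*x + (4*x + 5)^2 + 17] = 32*x + 52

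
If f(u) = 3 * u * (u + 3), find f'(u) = 6*u + 9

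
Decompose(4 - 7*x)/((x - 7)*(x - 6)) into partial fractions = 38/(x - 6) - 45/(x - 7)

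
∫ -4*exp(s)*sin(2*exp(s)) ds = 2*cos(2*exp(s)) + C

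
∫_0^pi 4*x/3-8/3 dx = -8/3 + 2*(-2 + pi)^2/3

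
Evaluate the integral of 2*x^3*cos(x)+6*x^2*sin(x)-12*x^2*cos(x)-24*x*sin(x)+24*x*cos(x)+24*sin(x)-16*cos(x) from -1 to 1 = -56*sin(1)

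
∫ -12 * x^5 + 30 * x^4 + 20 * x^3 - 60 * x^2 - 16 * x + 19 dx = -2*x^6 + 6*x^5 + 5*x^4 - 20*x^3 - 8*x^2 + 19*x + C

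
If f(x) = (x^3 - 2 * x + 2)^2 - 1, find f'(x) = 6*x^5 - 16*x^3 + 12*x^2 + 8*x - 8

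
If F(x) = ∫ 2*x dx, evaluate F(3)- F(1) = 8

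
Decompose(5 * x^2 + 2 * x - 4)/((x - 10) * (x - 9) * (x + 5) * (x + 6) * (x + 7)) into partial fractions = 227/(544*(x + 7)) - 41/(60*(x + 6)) + 37/(140*(x + 5)) - 419/(3360*(x - 9)) + 43/(340*(x - 10))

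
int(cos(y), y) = sin(y) + C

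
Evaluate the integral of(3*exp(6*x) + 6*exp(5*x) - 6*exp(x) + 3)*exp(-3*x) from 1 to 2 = -(-exp(-1) + 1 + E)^3 + (-exp(-2) + 1 + exp(2))^3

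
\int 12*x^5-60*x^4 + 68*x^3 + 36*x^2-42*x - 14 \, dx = 2*x^6 - 12*x^5 + 17*x^4 + 12*x^3 - 21*x^2 - 14*x + C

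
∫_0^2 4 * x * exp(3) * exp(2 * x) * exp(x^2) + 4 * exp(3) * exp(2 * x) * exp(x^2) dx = -2*exp(3) + 2*exp(11)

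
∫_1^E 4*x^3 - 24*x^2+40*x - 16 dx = -1 + (-2 + (-2 + E)^2)^2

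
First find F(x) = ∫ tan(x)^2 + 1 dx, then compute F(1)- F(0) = tan(1)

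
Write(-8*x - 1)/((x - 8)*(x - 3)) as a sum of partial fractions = 5/(x - 3) - 13/(x - 8)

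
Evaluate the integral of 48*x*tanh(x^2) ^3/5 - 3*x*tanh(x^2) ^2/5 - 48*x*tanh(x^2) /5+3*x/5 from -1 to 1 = 0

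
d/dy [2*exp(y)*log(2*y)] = (2*y*exp(y)*log(y) + 2*y*exp(y)*log(2) + 2*exp(y))/y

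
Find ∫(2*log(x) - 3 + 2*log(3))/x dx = (log(3*x) - 3)*log(3*x) + C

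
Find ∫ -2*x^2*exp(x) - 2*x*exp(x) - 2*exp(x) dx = 2*(-x^2 + x - 2)*exp(x) + C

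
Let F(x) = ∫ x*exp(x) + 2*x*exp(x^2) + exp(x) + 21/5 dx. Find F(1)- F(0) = 16/5 + 2*E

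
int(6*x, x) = 3*x^2 + C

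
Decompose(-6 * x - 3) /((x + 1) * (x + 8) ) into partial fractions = -45/(7*(x + 8)) + 3/(7*(x + 1))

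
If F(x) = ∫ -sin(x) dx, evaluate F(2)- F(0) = -1 + cos(2)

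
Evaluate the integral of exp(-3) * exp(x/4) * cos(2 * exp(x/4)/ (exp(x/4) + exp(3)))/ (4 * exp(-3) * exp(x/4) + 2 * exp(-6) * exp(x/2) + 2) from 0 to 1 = -sin(2/(1 + exp(3))) + sin(2/(1 + exp(11/4)))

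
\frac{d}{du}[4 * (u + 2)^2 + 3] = 8*u + 16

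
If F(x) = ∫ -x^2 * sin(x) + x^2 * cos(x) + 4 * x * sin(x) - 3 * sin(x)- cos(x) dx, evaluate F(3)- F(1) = 4*cos(3) + 4*sin(3)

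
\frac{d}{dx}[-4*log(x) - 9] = -4/x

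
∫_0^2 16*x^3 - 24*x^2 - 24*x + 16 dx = -16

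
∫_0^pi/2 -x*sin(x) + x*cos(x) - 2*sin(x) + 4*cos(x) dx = pi/2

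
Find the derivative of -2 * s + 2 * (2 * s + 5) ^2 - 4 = 16*s + 38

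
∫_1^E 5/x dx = 5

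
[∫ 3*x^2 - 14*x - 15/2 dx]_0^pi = (-4 + pi/2)*(1 + 2*pi + 2*pi^2) + 4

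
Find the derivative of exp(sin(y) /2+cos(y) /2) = sqrt(2)*exp(sin(y)/2)*exp(cos(y)/2)*cos(y + pi/4)/2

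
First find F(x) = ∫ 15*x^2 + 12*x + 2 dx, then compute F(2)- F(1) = 55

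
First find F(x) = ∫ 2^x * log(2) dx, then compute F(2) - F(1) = 2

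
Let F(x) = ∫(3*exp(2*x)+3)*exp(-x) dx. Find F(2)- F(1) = -3*E - 3*exp(-2) + 3*exp(-1) + 3*exp(2)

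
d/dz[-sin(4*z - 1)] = -4*cos(4*z - 1)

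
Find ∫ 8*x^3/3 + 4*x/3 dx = 2*x^4/3 + 2*x^2/3 + C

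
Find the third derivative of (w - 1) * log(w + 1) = (-w - 5)/(w^3 + 3*w^2 + 3*w + 1)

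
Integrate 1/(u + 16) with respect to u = log(u/4 + 4) + C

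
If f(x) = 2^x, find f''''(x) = 2^x*log(2)^4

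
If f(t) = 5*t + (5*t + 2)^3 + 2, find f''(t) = 750*t + 300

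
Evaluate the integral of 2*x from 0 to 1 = 1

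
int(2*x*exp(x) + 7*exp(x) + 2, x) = (2*x + 5)*(exp(x) + 1) + C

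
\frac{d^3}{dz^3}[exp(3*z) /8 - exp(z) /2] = 27*exp(3*z)/8 - exp(z)/2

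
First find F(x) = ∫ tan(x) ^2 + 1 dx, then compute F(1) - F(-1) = 2*tan(1)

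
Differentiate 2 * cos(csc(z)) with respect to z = 2*sin(csc(z))*cot(z)*csc(z)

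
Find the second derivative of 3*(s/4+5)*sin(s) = -3*s*sin(s)/4 - 15*sin(s) + 3*cos(s)/2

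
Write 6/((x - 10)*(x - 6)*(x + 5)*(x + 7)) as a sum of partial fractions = -3/(221*(x + 7)) + 1/(55*(x + 5)) - 3/(286*(x - 6)) + 1/(170*(x - 10))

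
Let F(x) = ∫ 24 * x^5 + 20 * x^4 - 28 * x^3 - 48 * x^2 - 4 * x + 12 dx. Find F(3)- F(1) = 2912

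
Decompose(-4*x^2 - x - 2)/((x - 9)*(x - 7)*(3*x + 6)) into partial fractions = -16/(297*(x + 2)) + 205/(54*(x - 7)) - 335/(66*(x - 9))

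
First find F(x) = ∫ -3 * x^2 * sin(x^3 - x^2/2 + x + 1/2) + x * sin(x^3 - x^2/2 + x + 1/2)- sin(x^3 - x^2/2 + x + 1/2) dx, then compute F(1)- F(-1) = 0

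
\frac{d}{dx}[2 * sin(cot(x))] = -2*cos(1/tan(x))/sin(x)^2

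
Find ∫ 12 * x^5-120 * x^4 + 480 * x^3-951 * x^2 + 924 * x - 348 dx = 2*x^6 - 24*x^5 + 120*x^4 - 317*x^3 + 462*x^2 - 348*x + C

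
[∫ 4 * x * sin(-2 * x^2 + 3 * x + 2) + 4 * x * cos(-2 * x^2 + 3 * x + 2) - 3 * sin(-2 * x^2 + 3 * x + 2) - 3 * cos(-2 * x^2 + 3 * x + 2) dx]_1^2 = sin(3) - cos(3) + 1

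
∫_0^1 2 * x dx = 1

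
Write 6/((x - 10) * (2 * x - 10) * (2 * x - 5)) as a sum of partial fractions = 4/(25*(2*x - 5)) - 3/(25*(x - 5)) + 1/(25*(x - 10))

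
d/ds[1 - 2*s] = -2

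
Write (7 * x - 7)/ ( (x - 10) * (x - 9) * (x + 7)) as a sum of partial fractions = -7/(34*(x + 7)) - 7/(2*(x - 9)) + 63/(17*(x - 10))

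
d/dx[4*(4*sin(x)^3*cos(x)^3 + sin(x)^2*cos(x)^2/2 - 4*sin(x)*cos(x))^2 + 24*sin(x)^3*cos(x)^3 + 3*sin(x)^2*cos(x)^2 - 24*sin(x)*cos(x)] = 4*(192*sin(x)^9*cos(x) + 40*sin(x)^8 - 384*sin(x)^7*cos(x) - 80*sin(x)^6 + 446*sin(x)^5*cos(x) + 28*sin(x)^4 - 254*sin(x)^3*cos(x) + 12*sin(x)^2 + 67*sin(x)*cos(x) - 12)*sin(x + pi/4)*cos(x + pi/4)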